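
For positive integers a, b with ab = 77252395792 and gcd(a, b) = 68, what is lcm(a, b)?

1136064644

gcd·lcm = product, so lcm = 77252395792/68 = 1136064644.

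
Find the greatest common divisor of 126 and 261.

126 = 2 · 3² · 7
261 = 3² · 29
Common: 3² = 9

9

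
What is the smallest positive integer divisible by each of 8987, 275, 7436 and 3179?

43893406700

8987 = 11 · 19 · 43; 275 = 5² · 11; 7436 = 2² · 11 · 13²; 3179 = 11 · 17²
lcm takes max exponent of each prime: 2² · 5² · 11 · 13² · 17² · 19 · 43 = 43893406700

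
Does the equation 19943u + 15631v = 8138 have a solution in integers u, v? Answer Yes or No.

By Bézout, 19943u + 15631v = 8138 has integer solutions iff gcd(19943, 15631) | 8138.
Euclid: 19943 = 1·15631 + 4312; 15631 = 3·4312 + 2695; 4312 = 1·2695 + 1617; 2695 = 1·1617 + 1078; 1617 = 1·1078 + 539; 1078 = 2·539 + 0. gcd = 539; 8138 mod 539 = 53. No.

No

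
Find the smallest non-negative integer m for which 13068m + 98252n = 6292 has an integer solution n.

8

Reduce mod 98252: 13068m ≡ 6292 (mod 98252). With g = gcd(13068, 98252) = 484 dividing 6292, divide through: 27m ≡ 13 (mod 203).
Since gcd(27, 203) = 1, m ≡ 13·(27)⁻¹ ≡ 8 (mod 203). Smallest non-negative: 8.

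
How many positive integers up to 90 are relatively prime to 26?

42

26 = 2·13. Inclusion–exclusion on these primes:
90 − ⌊90/2⌋ − ⌊90/13⌋ + ⌊90/26⌋ = 42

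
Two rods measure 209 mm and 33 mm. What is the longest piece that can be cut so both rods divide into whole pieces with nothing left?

209 = 11 · 19
33 = 3 · 11
Common: 11 = 11

11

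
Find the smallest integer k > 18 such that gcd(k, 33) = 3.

Multiples of 3 above 18: 3·7, 3·8, … . Need the cofactor coprime to 33/3 = 11.
Checking s = 7, 8, … the first with gcd(s, 11) = 1 is s = 7, giving 21.

21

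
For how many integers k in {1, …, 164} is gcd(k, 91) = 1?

130

Prime factors of 91: 7, 13. Count integers ≤ 164 divisible by none of them.
By inclusion–exclusion: 164 − ⌊164/7⌋ − ⌊164/13⌋ + ⌊164/91⌋ = 130.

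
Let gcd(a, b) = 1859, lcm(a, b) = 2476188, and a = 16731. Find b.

275132

a·b = gcd·lcm = 1859·2476188 = 4603233492, so b = 4603233492/16731 = 275132.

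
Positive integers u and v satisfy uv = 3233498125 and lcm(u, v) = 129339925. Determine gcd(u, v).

25

gcd·lcm = product, so gcd = 3233498125/129339925 = 25.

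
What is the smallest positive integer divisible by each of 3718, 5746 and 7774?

3718 = 2 · 11 · 13²; 5746 = 2 · 13² · 17; 7774 = 2 · 13² · 23
lcm takes max exponent of each prime: 2 · 11 · 13² · 17 · 23 = 1453738

1453738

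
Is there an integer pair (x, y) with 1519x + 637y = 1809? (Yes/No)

gcd(1519, 637): 1519 = 2·637 + 245; 637 = 2·245 + 147; 245 = 1·147 + 98; 147 = 1·98 + 49; 98 = 2·49 + 0 → 49
49 does not divide 1809, so a solution does not exist.

No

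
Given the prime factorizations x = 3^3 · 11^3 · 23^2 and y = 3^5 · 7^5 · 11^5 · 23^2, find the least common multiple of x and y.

347948983029879

max exponent per prime: 3^5 · 7^5 · 11^5 · 23^2 = 347948983029879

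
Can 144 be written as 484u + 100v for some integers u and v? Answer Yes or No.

By Bézout, 484u + 100v = 144 has integer solutions iff gcd(484, 100) | 144.
Euclid: 484 = 4·100 + 84; 100 = 1·84 + 16; 84 = 5·16 + 4; 16 = 4·4 + 0. gcd = 4; 144 mod 4 = 0. Yes.

Yes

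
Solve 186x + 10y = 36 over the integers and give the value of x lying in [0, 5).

1

gcd(186, 10) = 2 (Euclid: 186 = 18·10 + 6; 10 = 1·6 + 4; 6 = 1·4 + 2; 4 = 2·2 + 0), and 2 | 36.
Extended Euclid: 186·(2) + 10·(-37) = 2. Scale by 18: x₀ = 36.
General solution x = x₀ + 5t; reducing mod 5 gives x = 1 (and y = -15).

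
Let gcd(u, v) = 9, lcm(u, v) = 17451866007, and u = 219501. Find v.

715563

Using uv = gcd(u,v)·lcm(u,v) = 9·17451866007 = 157066794063, we get v = 157066794063/219501 = 715563.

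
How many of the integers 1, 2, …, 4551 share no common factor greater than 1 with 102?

1428

Prime factors of 102: 2, 3, 17. Count integers ≤ 4551 divisible by none of them.
By inclusion–exclusion: 4551 − ⌊4551/2⌋ − ⌊4551/3⌋ − ⌊4551/17⌋ + ⌊4551/6⌋ + ⌊4551/34⌋ + ⌊4551/51⌋ − ⌊4551/102⌋ = 1428.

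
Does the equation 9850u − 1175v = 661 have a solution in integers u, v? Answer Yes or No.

By Bézout, 9850u − 1175v = 661 has integer solutions iff gcd(9850, 1175) | 661.
Euclid: 9850 = 8·1175 + 450; 1175 = 2·450 + 275; 450 = 1·275 + 175; 275 = 1·175 + 100; 175 = 1·100 + 75; 100 = 1·75 + 25; 75 = 3·25 + 0. gcd = 25; 661 mod 25 = 11. No.

No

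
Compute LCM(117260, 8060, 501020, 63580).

49375019980

lcm(117260, 8060) = 117260·8060/gcd = 945115600/260 = 3635060
lcm(3635060, 501020) = 3635060·501020/gcd = 1821237761200/10660 = 170847820
lcm(170847820, 63580) = 170847820·63580/gcd = 10862504395600/220 = 49375019980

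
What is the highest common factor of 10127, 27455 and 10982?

19

10127 = 13 · 19 · 41; 27455 = 5 · 17² · 19; 10982 = 2 · 17² · 19
gcd takes min exponent of each prime: 19 = 19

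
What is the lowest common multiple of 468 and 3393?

gcd first: 3393 = 7·468 + 117; 468 = 4·117 + 0 → gcd = 117
lcm = 468·3393/gcd = 1587924/117 = 13572

13572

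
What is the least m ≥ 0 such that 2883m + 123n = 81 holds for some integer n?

gcd(2883, 123) = 3 (Euclid: 2883 = 23·123 + 54; 123 = 2·54 + 15; 54 = 3·15 + 9; 15 = 1·9 + 6; 9 = 1·6 + 3; 6 = 2·3 + 0), and 3 | 81.
Extended Euclid: 2883·(16) + 123·(-375) = 3. Scale by 27: m₀ = 432.
General solution m = m₀ + 41t; reducing mod 41 gives m = 22 (and n = -515).

22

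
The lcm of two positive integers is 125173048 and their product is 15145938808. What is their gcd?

gcd·lcm = product, so gcd = 15145938808/125173048 = 121.

121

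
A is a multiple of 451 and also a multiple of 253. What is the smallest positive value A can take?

451 = 11 · 41; 253 = 11 · 23
max exponents: 11 · 23 · 41 = 10373

10373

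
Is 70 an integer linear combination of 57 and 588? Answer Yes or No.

No

By Bézout, 57x + 588y = 70 has integer solutions iff gcd(57, 588) | 70.
Euclid: 588 = 10·57 + 18; 57 = 3·18 + 3; 18 = 6·3 + 0. gcd = 3; 70 mod 3 = 1. No.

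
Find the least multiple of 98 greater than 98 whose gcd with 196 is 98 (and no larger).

196 = 98·2. Any t with gcd(t, 196) = 98 is a multiple of 98, say 98s, with s coprime to 2.
Need s > 98/98, so s ≥ 2. First s ≥ 2 with gcd(s, 2) = 1 is s = 3. Thus t = 98·3 = 294.

294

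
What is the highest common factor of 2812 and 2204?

2812 = 2² · 19 · 37
2204 = 2² · 19 · 29
Common: 2² · 19 = 76

76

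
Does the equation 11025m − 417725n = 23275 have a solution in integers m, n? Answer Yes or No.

By Bézout, 11025m − 417725n = 23275 has integer solutions iff gcd(11025, 417725) | 23275.
Euclid: 417725 = 37·11025 + 9800; 11025 = 1·9800 + 1225; 9800 = 8·1225 + 0. gcd = 1225; 23275 mod 1225 = 0. Yes.

Yes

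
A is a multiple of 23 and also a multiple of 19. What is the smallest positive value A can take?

437

23 = 23; 19 = 19
max exponents: 19 · 23 = 437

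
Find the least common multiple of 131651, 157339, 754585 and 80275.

131651 = 13² · 19 · 41; 157339 = 7² · 13² · 19; 754585 = 5 · 13² · 19 · 47; 80275 = 5² · 13² · 19
lcm takes max exponent of each prime: 5² · 7² · 13² · 19 · 41 · 47 = 7579806325

7579806325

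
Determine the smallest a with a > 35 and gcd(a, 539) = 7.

gcd(a, 539) = 7 forces 7 | a; write a = 7s. Then gcd(7s, 7·77) = 7·gcd(s, 77), so need gcd(s, 77) = 1.
7s > 35 gives s ≥ 6. The least s ≥ 6 coprime to 77 is 6, so a = 7·6 = 42.

42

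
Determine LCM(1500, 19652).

1500 = 2² · 3 · 5³; 19652 = 2² · 17³
max exponents: 2² · 3 · 5³ · 17³ = 7369500

7369500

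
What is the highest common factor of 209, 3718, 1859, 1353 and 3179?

209 = 11 · 19; 3718 = 2 · 11 · 13²; 1859 = 11 · 13²; 1353 = 3 · 11 · 41; 3179 = 11 · 17²
gcd takes min exponent of each prime: 11 = 11

11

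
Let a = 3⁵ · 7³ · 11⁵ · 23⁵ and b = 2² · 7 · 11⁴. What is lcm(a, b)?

max exponent per prime: 2² · 3⁵ · 7³ · 11⁵ · 23⁵ = 345591451144860228

345591451144860228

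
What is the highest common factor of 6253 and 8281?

169

6253 = 13² · 37
8281 = 7² · 13²
Common: 13² = 169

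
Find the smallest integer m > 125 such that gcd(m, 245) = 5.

245 = 5·49. Any m with gcd(m, 245) = 5 is a multiple of 5, say 5s, with s coprime to 49.
Need s > 125/5, so s ≥ 26. First s ≥ 26 with gcd(s, 49) = 1 is s = 26. Thus m = 5·26 = 130.

130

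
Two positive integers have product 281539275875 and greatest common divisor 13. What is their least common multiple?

21656867375

For any two positive integers, gcd × lcm equals their product. Hence lcm = 281539275875 / 13 = 21656867375.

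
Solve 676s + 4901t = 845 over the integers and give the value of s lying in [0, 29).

23

Reduce mod 4901: 676s ≡ 845 (mod 4901). With g = gcd(676, 4901) = 169 dividing 845, divide through: 4s ≡ 5 (mod 29).
Since gcd(4, 29) = 1, s ≡ 5·(4)⁻¹ ≡ 23 (mod 29). Smallest non-negative: 23.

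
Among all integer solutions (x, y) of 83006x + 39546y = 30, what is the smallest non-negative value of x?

Euclid: 83006 = 2·39546 + 3914; 39546 = 10·3914 + 406; 3914 = 9·406 + 260; 406 = 1·260 + 146; 260 = 1·146 + 114; 146 = 1·114 + 32; 114 = 3·32 + 18; 32 = 1·18 + 14; 18 = 1·14 + 4; 14 = 3·4 + 2; 4 = 2·2 + 0 → gcd = 2; 30 = 2·15.
Back-substitution yields 83006·(-8669) + 39546·(18196) = 2, so one solution is x = -8669·15 = -130035, y = 18196·15 = 272940.
Solutions in x differ by 39546/2 = 19773; the one in [0, 19773) is -130035 mod 19773 = 8376.

8376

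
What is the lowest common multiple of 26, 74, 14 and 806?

26 = 2 · 13; 74 = 2 · 37; 14 = 2 · 7; 806 = 2 · 13 · 31
lcm takes max exponent of each prime: 2 · 7 · 13 · 31 · 37 = 208754

208754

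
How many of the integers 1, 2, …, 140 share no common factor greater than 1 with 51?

88

51 = 3·17. Inclusion–exclusion on these primes:
140 − ⌊140/3⌋ − ⌊140/17⌋ + ⌊140/51⌋ = 88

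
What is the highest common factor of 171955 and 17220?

Euclid: 171955 = 9·17220 + 16975; 17220 = 1·16975 + 245; 16975 = 69·245 + 70; 245 = 3·70 + 35; 70 = 2·35 + 0. Last nonzero remainder: 35.

35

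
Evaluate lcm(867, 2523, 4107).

867 = 3 · 17²; 2523 = 3 · 29²; 4107 = 3 · 37²
lcm takes max exponent of each prime: 3 · 17² · 29² · 37² = 998202243

998202243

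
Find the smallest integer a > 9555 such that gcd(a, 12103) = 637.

10192

gcd(a, 12103) = 637 forces 637 | a; write a = 637s. Then gcd(637s, 637·19) = 637·gcd(s, 19), so need gcd(s, 19) = 1.
637s > 9555 gives s ≥ 16. The least s ≥ 16 coprime to 19 is 16, so a = 637·16 = 10192.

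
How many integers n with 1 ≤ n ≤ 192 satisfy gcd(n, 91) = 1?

153

Prime factors of 91: 7, 13. Count integers ≤ 192 divisible by none of them.
By inclusion–exclusion: 192 − ⌊192/7⌋ − ⌊192/13⌋ + ⌊192/91⌋ = 153.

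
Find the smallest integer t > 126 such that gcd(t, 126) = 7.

gcd(t, 126) = 7 forces 7 | t; write t = 7s. Then gcd(7s, 7·18) = 7·gcd(s, 18), so need gcd(s, 18) = 1.
7s > 126 gives s ≥ 19. The least s ≥ 19 coprime to 18 is 19, so t = 7·19 = 133.

133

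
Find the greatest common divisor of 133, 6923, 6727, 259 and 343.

133 = 7 · 19; 6923 = 7 · 23 · 43; 6727 = 7 · 31²; 259 = 7 · 37; 343 = 7³
gcd takes min exponent of each prime: 7 = 7

7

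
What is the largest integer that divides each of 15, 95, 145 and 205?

15 = 3 · 5; 95 = 5 · 19; 145 = 5 · 29; 205 = 5 · 41
gcd takes min exponent of each prime: 5 = 5

5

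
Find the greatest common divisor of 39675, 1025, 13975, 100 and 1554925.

39675 = 3 · 5² · 23²; 1025 = 5² · 41; 13975 = 5² · 13 · 43; 100 = 2² · 5²; 1554925 = 5² · 37 · 41²
gcd takes min exponent of each prime: 5² = 25

25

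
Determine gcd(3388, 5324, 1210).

242

3388 = 2² · 7 · 11²; 5324 = 2² · 11³; 1210 = 2 · 5 · 11²
gcd takes min exponent of each prime: 2 · 11² = 242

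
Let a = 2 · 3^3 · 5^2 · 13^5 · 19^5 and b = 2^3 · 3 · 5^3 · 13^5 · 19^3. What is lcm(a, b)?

24822672102189000

max exponent per prime: 2^3 · 3^3 · 5^3 · 13^5 · 19^5 = 24822672102189000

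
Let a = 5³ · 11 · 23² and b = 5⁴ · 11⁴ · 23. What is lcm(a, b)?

max exponent per prime: 5⁴ · 11⁴ · 23² = 4840680625

4840680625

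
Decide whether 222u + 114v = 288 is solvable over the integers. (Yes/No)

By Bézout, 222u + 114v = 288 has integer solutions iff gcd(222, 114) | 288.
Euclid: 222 = 1·114 + 108; 114 = 1·108 + 6; 108 = 18·6 + 0. gcd = 6; 288 mod 6 = 0. Yes.

Yes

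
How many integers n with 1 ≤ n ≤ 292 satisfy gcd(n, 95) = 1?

222

95 = 5·19. Inclusion–exclusion on these primes:
292 − ⌊292/5⌋ − ⌊292/19⌋ + ⌊292/95⌋ = 222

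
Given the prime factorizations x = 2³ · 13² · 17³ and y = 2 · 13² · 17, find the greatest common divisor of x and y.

5746

min exponent per shared prime: 2 · 13² · 17 = 5746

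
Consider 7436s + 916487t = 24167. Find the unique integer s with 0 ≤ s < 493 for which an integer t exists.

gcd(7436, 916487) = 1859 (Euclid: 916487 = 123·7436 + 1859; 7436 = 4·1859 + 0), and 1859 | 24167.
Extended Euclid: 7436·(-123) + 916487·(1) = 1859. Scale by 13: s₀ = -1599.
General solution s = s₀ + 493k; reducing mod 493 gives s = 373 (and t = -3).

373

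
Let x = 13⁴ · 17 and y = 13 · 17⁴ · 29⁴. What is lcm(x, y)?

max exponent per prime: 13⁴ · 17⁴ · 29⁴ = 1687178709228961

1687178709228961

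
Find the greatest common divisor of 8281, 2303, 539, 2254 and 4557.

gcd(8281, 2303): 8281 = 3·2303 + 1372; 2303 = 1·1372 + 931; 1372 = 1·931 + 441; 931 = 2·441 + 49; 441 = 9·49 + 0 → 49
gcd(49, 539): 539 = 11·49 + 0 → 49
gcd(49, 2254): 2254 = 46·49 + 0 → 49
gcd(49, 4557): 4557 = 93·49 + 0 → 49

49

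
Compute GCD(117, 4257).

9

Euclid: 4257 = 36·117 + 45; 117 = 2·45 + 27; 45 = 1·27 + 18; 27 = 1·18 + 9; 18 = 2·9 + 0. Last nonzero remainder: 9.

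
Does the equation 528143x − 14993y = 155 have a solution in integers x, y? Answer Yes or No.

gcd(528143, 14993): 528143 = 35·14993 + 3388; 14993 = 4·3388 + 1441; 3388 = 2·1441 + 506; 1441 = 2·506 + 429; 506 = 1·429 + 77; 429 = 5·77 + 44; 77 = 1·44 + 33; 44 = 1·33 + 11; 33 = 3·11 + 0 → 11
11 does not divide 155, so a solution does not exist.

No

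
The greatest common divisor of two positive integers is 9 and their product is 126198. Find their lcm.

14022

Since gcd(m,n)·lcm(m,n) = mn, lcm = 126198/9 = 14022.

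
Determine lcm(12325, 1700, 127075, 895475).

12325 = 5² · 17 · 29; 1700 = 2² · 5² · 17; 127075 = 5² · 13 · 17 · 23; 895475 = 5² · 7² · 17 · 43
lcm takes max exponent of each prime: 2² · 5² · 7² · 13 · 17 · 23 · 29 · 43 = 31058654900

31058654900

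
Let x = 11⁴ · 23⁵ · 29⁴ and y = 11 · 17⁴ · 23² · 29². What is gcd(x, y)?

min exponent per shared prime: 11 · 23² · 29² = 4893779

4893779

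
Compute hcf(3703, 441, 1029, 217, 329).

7

3703 = 7 · 23²; 441 = 3² · 7²; 1029 = 3 · 7³; 217 = 7 · 31; 329 = 7 · 47
gcd takes min exponent of each prime: 7 = 7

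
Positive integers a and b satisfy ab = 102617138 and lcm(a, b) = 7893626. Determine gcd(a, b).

gcd·lcm = product, so gcd = 102617138/7893626 = 13.

13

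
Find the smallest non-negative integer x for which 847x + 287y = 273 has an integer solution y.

Euclid: 847 = 2·287 + 273; 287 = 1·273 + 14; 273 = 19·14 + 7; 14 = 2·7 + 0 → gcd = 7; 273 = 7·39.
Back-substitution yields 847·(20) + 287·(-59) = 7, so one solution is x = 20·39 = 780, y = -59·39 = -2301.
Solutions in x differ by 287/7 = 41; the one in [0, 41) is 780 mod 41 = 1.

1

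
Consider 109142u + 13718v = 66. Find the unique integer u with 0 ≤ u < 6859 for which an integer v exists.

gcd(109142, 13718) = 2 (Euclid: 109142 = 7·13718 + 13116; 13718 = 1·13116 + 602; 13116 = 21·602 + 474; 602 = 1·474 + 128; 474 = 3·128 + 90; 128 = 1·90 + 38; 90 = 2·38 + 14; 38 = 2·14 + 10; 14 = 1·10 + 4; 10 = 2·4 + 2; 4 = 2·2 + 0), and 2 | 66.
Extended Euclid: 109142·(-2894) + 13718·(23025) = 2. Scale by 33: u₀ = -95502.
General solution u = u₀ + 6859t; reducing mod 6859 gives u = 524 (and v = -4169).

524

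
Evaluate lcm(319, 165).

4785

gcd first: 319 = 1·165 + 154; 165 = 1·154 + 11; 154 = 14·11 + 0 → gcd = 11
lcm = 319·165/gcd = 52635/11 = 4785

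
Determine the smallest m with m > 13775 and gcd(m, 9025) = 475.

14250

Multiples of 475 above 13775: 475·30, 475·31, … . Need the cofactor coprime to 9025/475 = 19.
Checking s = 30, 31, … the first with gcd(s, 19) = 1 is s = 30, giving 14250.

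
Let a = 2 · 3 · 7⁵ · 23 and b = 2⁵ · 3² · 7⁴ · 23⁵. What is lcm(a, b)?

31154577638688

max exponent per prime: 2⁵ · 3² · 7⁵ · 23⁵ = 31154577638688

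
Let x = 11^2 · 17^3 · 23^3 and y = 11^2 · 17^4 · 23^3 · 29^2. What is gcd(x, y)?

min exponent per shared prime: 11^2 · 17^3 · 23^3 = 7232952991

7232952991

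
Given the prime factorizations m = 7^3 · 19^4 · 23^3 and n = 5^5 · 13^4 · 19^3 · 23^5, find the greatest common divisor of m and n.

83453453

min exponent per shared prime: 19^3 · 23^3 = 83453453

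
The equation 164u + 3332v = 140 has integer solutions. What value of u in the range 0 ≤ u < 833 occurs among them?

651

Reduce mod 3332: 164u ≡ 140 (mod 3332). With g = gcd(164, 3332) = 4 dividing 140, divide through: 41u ≡ 35 (mod 833).
Since gcd(41, 833) = 1, u ≡ 35·(41)⁻¹ ≡ 651 (mod 833). Smallest non-negative: 651.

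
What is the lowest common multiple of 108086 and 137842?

7449395206

gcd first: 137842 = 1·108086 + 29756; 108086 = 3·29756 + 18818; 29756 = 1·18818 + 10938; 18818 = 1·10938 + 7880; 10938 = 1·7880 + 3058; 7880 = 2·3058 + 1764; 3058 = 1·1764 + 1294; 1764 = 1·1294 + 470; 1294 = 2·470 + 354; 470 = 1·354 + 116; 354 = 3·116 + 6; 116 = 19·6 + 2; 6 = 3·2 + 0 → gcd = 2
lcm = 108086·137842/gcd = 14898790412/2 = 7449395206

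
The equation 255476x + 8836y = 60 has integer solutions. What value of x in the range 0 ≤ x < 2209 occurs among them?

1277

gcd(255476, 8836) = 4 (Euclid: 255476 = 28·8836 + 8068; 8836 = 1·8068 + 768; 8068 = 10·768 + 388; 768 = 1·388 + 380; 388 = 1·380 + 8; 380 = 47·8 + 4; 8 = 2·4 + 0), and 4 | 60.
Extended Euclid: 255476·(-1093) + 8836·(31602) = 4. Scale by 15: x₀ = -16395.
General solution x = x₀ + 2209t; reducing mod 2209 gives x = 1277 (and y = -36922).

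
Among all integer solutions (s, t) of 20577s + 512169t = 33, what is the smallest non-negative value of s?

Euclid: 512169 = 24·20577 + 18321; 20577 = 1·18321 + 2256; 18321 = 8·2256 + 273; 2256 = 8·273 + 72; 273 = 3·72 + 57; 72 = 1·57 + 15; 57 = 3·15 + 12; 15 = 1·12 + 3; 12 = 4·3 + 0 → gcd = 3; 33 = 3·11.
Back-substitution yields 20577·(35643) + 512169·(-1432) = 3, so one solution is s = 35643·11 = 392073, t = -1432·11 = -15752.
Solutions in s differ by 512169/3 = 170723; the one in [0, 170723) is 392073 mod 170723 = 50627.

50627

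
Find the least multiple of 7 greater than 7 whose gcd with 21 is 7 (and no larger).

Multiples of 7 above 7: 7·2, 7·3, … . Need the cofactor coprime to 21/7 = 3.
Checking s = 2, 3, … the first with gcd(s, 3) = 1 is s = 2, giving 14.

14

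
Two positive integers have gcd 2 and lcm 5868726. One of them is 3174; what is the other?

a·b = gcd·lcm = 2·5868726 = 11737452, so b = 11737452/3174 = 3698.

3698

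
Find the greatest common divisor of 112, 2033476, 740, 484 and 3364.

4

gcd(112, 2033476): 2033476 = 18156·112 + 4; 112 = 28·4 + 0 → 4
gcd(4, 740): 740 = 185·4 + 0 → 4
gcd(4, 484): 484 = 121·4 + 0 → 4
gcd(4, 3364): 3364 = 841·4 + 0 → 4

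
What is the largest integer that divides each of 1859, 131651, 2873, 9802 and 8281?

gcd(1859, 131651): 131651 = 70·1859 + 1521; 1859 = 1·1521 + 338; 1521 = 4·338 + 169; 338 = 2·169 + 0 → 169
gcd(169, 2873): 2873 = 17·169 + 0 → 169
gcd(169, 9802): 9802 = 58·169 + 0 → 169
gcd(169, 8281): 8281 = 49·169 + 0 → 169

169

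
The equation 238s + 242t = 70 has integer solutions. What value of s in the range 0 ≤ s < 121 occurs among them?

gcd(238, 242) = 2 (Euclid: 242 = 1·238 + 4; 238 = 59·4 + 2; 4 = 2·2 + 0), and 2 | 70.
Extended Euclid: 238·(60) + 242·(-59) = 2. Scale by 35: s₀ = 2100.
General solution s = s₀ + 121k; reducing mod 121 gives s = 43 (and t = -42).

43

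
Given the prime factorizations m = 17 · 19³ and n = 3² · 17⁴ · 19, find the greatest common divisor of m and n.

min exponent per shared prime: 17 · 19 = 323

323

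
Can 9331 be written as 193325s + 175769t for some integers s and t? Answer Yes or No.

gcd(193325, 175769): 193325 = 1·175769 + 17556; 175769 = 10·17556 + 209; 17556 = 84·209 + 0 → 209
209 does not divide 9331, so a solution does not exist.

No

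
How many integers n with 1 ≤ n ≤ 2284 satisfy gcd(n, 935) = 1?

Prime factors of 935: 5, 11, 17. Count integers ≤ 2284 divisible by none of them.
By inclusion–exclusion: 2284 − ⌊2284/5⌋ − ⌊2284/11⌋ − ⌊2284/17⌋ + ⌊2284/55⌋ + ⌊2284/85⌋ + ⌊2284/187⌋ − ⌊2284/935⌋ = 1564.

1564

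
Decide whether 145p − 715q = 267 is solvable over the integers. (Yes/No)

gcd(145, 715): 715 = 4·145 + 135; 145 = 1·135 + 10; 135 = 13·10 + 5; 10 = 2·5 + 0 → 5
5 does not divide 267, so a solution does not exist.

No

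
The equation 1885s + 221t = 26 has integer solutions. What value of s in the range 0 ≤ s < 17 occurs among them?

Reduce mod 221: 1885s ≡ 26 (mod 221). With g = gcd(1885, 221) = 13 dividing 26, divide through: 145s ≡ 2 (mod 17).
Since gcd(145, 17) = 1, s ≡ 2·(145)⁻¹ ≡ 4 (mod 17). Smallest non-negative: 4.

4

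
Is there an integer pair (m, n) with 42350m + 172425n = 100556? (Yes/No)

gcd(42350, 172425): 172425 = 4·42350 + 3025; 42350 = 14·3025 + 0 → 3025
3025 does not divide 100556, so a solution does not exist.

No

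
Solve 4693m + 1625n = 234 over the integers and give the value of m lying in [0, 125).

gcd(4693, 1625) = 13 (Euclid: 4693 = 2·1625 + 1443; 1625 = 1·1443 + 182; 1443 = 7·182 + 169; 182 = 1·169 + 13; 169 = 13·13 + 0), and 13 | 234.
Extended Euclid: 4693·(-9) + 1625·(26) = 13. Scale by 18: m₀ = -162.
General solution m = m₀ + 125t; reducing mod 125 gives m = 88 (and n = -254).

88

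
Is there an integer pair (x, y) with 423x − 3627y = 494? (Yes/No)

No

gcd(423, 3627): 3627 = 8·423 + 243; 423 = 1·243 + 180; 243 = 1·180 + 63; 180 = 2·63 + 54; 63 = 1·54 + 9; 54 = 6·9 + 0 → 9
9 does not divide 494, so a solution does not exist.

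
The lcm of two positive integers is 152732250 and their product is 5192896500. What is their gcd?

34

From gcd × lcm = pq: gcd = 5192896500 / 152732250 = 34.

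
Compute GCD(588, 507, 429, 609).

3

gcd(588, 507): 588 = 1·507 + 81; 507 = 6·81 + 21; 81 = 3·21 + 18; 21 = 1·18 + 3; 18 = 6·3 + 0 → 3
gcd(3, 429): 429 = 143·3 + 0 → 3
gcd(3, 609): 609 = 203·3 + 0 → 3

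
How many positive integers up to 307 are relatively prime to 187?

263

Prime factors of 187: 11, 17. Count integers ≤ 307 divisible by none of them.
By inclusion–exclusion: 307 − ⌊307/11⌋ − ⌊307/17⌋ + ⌊307/187⌋ = 263.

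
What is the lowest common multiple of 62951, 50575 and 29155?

1310954575

62951 = 7 · 17 · 23²; 50575 = 5² · 7 · 17²; 29155 = 5 · 7³ · 17
lcm takes max exponent of each prime: 5² · 7³ · 17² · 23² = 1310954575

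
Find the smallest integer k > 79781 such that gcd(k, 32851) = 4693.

Multiples of 4693 above 79781: 4693·18, 4693·19, … . Need the cofactor coprime to 32851/4693 = 7.
Checking s = 18, 19, … the first with gcd(s, 7) = 1 is s = 18, giving 84474.

84474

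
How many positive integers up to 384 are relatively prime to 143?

Prime factors of 143: 11, 13. Count integers ≤ 384 divisible by none of them.
By inclusion–exclusion: 384 − ⌊384/11⌋ − ⌊384/13⌋ + ⌊384/143⌋ = 323.

323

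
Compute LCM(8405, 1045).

8405 = 5 · 41²; 1045 = 5 · 11 · 19
max exponents: 5 · 11 · 19 · 41² = 1756645

1756645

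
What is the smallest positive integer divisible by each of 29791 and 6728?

200433848

29791 = 31³; 6728 = 2³ · 29²
max exponents: 2³ · 29² · 31³ = 200433848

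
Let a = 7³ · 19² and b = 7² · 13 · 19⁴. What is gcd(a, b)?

min exponent per shared prime: 7² · 19² = 17689

17689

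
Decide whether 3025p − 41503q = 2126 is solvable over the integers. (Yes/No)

No

By Bézout, 3025p − 41503q = 2126 has integer solutions iff gcd(3025, 41503) | 2126.
Euclid: 41503 = 13·3025 + 2178; 3025 = 1·2178 + 847; 2178 = 2·847 + 484; 847 = 1·484 + 363; 484 = 1·363 + 121; 363 = 3·121 + 0. gcd = 121; 2126 mod 121 = 69. No.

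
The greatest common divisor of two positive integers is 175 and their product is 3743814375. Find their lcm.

For any two positive integers, gcd × lcm equals their product. Hence lcm = 3743814375 / 175 = 21393225.

21393225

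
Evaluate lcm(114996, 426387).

16344266484

gcd first: 426387 = 3·114996 + 81399; 114996 = 1·81399 + 33597; 81399 = 2·33597 + 14205; 33597 = 2·14205 + 5187; 14205 = 2·5187 + 3831; 5187 = 1·3831 + 1356; 3831 = 2·1356 + 1119; 1356 = 1·1119 + 237; 1119 = 4·237 + 171; 237 = 1·171 + 66; 171 = 2·66 + 39; 66 = 1·39 + 27; 39 = 1·27 + 12; 27 = 2·12 + 3; 12 = 4·3 + 0 → gcd = 3
lcm = 114996·426387/gcd = 49032799452/3 = 16344266484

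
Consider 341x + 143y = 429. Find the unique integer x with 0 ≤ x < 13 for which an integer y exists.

0

Euclid: 341 = 2·143 + 55; 143 = 2·55 + 33; 55 = 1·33 + 22; 33 = 1·22 + 11; 22 = 2·11 + 0 → gcd = 11; 429 = 11·39.
Back-substitution yields 341·(-5) + 143·(12) = 11, so one solution is x = -5·39 = -195, y = 12·39 = 468.
Solutions in x differ by 143/11 = 13; the one in [0, 13) is -195 mod 13 = 0.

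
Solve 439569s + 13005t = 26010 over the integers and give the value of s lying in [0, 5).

Reduce mod 13005: 439569s ≡ 26010 (mod 13005). With g = gcd(439569, 13005) = 2601 dividing 26010, divide through: 169s ≡ 10 (mod 5).
Since gcd(169, 5) = 1, s ≡ 10·(169)⁻¹ ≡ 0 (mod 5). Smallest non-negative: 0.

0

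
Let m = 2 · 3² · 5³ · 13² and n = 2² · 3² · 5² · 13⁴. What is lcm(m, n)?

max exponent per prime: 2² · 3² · 5³ · 13⁴ = 128524500

128524500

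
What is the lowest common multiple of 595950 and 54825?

435639450

gcd first: 595950 = 10·54825 + 47700; 54825 = 1·47700 + 7125; 47700 = 6·7125 + 4950; 7125 = 1·4950 + 2175; 4950 = 2·2175 + 600; 2175 = 3·600 + 375; 600 = 1·375 + 225; 375 = 1·225 + 150; 225 = 1·150 + 75; 150 = 2·75 + 0 → gcd = 75
lcm = 595950·54825/gcd = 32672958750/75 = 435639450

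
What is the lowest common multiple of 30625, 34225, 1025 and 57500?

158143457500

lcm(30625, 34225) = 30625·34225/gcd = 1048140625/25 = 41925625
lcm(41925625, 1025) = 41925625·1025/gcd = 42973765625/25 = 1718950625
lcm(1718950625, 57500) = 1718950625·57500/gcd = 98839660937500/625 = 158143457500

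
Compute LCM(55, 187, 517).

55 = 5 · 11; 187 = 11 · 17; 517 = 11 · 47
lcm takes max exponent of each prime: 5 · 11 · 17 · 47 = 43945

43945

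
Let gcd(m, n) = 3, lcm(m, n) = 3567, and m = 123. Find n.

87

Using mn = gcd(m,n)·lcm(m,n) = 3·3567 = 10701, we get n = 10701/123 = 87.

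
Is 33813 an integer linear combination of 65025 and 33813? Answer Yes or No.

Yes

By Bézout, 65025u + 33813v = 33813 has integer solutions iff gcd(65025, 33813) | 33813.
Euclid: 65025 = 1·33813 + 31212; 33813 = 1·31212 + 2601; 31212 = 12·2601 + 0. gcd = 2601; 33813 mod 2601 = 0. Yes.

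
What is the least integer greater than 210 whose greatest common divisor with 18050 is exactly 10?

220

gcd(k, 18050) = 10 forces 10 | k; write k = 10s. Then gcd(10s, 10·1805) = 10·gcd(s, 1805), so need gcd(s, 1805) = 1.
10s > 210 gives s ≥ 22. The least s ≥ 22 coprime to 1805 is 22, so k = 10·22 = 220.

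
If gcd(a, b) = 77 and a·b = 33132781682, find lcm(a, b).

gcd·lcm = product, so lcm = 33132781682/77 = 430295866.

430295866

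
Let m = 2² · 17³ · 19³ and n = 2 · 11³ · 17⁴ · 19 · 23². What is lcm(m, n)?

1613430294557444

max exponent per prime: 2² · 11³ · 17⁴ · 19³ · 23² = 1613430294557444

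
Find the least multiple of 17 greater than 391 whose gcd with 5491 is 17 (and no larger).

408

5491 = 17·323. Any k with gcd(k, 5491) = 17 is a multiple of 17, say 17s, with s coprime to 323.
Need s > 391/17, so s ≥ 24. First s ≥ 24 with gcd(s, 323) = 1 is s = 24. Thus k = 17·24 = 408.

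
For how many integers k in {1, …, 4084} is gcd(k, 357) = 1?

Prime factors of 357: 3, 7, 17. Count integers ≤ 4084 divisible by none of them.
By inclusion–exclusion: 4084 − ⌊4084/3⌋ − ⌊4084/7⌋ − ⌊4084/17⌋ + ⌊4084/21⌋ + ⌊4084/51⌋ + ⌊4084/119⌋ − ⌊4084/357⌋ = 2197.

2197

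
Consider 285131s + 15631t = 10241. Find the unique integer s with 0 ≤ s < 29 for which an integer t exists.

11

gcd(285131, 15631) = 539 (Euclid: 285131 = 18·15631 + 3773; 15631 = 4·3773 + 539; 3773 = 7·539 + 0), and 539 | 10241.
Extended Euclid: 285131·(-4) + 15631·(73) = 539. Scale by 19: s₀ = -76.
General solution s = s₀ + 29k; reducing mod 29 gives s = 11 (and t = -200).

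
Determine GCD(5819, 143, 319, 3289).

gcd(5819, 143): 5819 = 40·143 + 99; 143 = 1·99 + 44; 99 = 2·44 + 11; 44 = 4·11 + 0 → 11
gcd(11, 319): 319 = 29·11 + 0 → 11
gcd(11, 3289): 3289 = 299·11 + 0 → 11

11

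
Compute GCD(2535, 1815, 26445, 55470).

15

gcd(2535, 1815): 2535 = 1·1815 + 720; 1815 = 2·720 + 375; 720 = 1·375 + 345; 375 = 1·345 + 30; 345 = 11·30 + 15; 30 = 2·15 + 0 → 15
gcd(15, 26445): 26445 = 1763·15 + 0 → 15
gcd(15, 55470): 55470 = 3698·15 + 0 → 15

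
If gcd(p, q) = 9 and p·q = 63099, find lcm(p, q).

Since gcd(p,q)·lcm(p,q) = pq, lcm = 63099/9 = 7011.

7011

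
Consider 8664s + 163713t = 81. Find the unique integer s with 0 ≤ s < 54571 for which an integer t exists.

37168

Euclid: 163713 = 18·8664 + 7761; 8664 = 1·7761 + 903; 7761 = 8·903 + 537; 903 = 1·537 + 366; 537 = 1·366 + 171; 366 = 2·171 + 24; 171 = 7·24 + 3; 24 = 8·3 + 0 → gcd = 3; 81 = 3·27.
Back-substitution yields 8664·(-6708) + 163713·(355) = 3, so one solution is s = -6708·27 = -181116, t = 355·27 = 9585.
Solutions in s differ by 163713/3 = 54571; the one in [0, 54571) is -181116 mod 54571 = 37168.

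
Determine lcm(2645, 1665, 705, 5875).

2645 = 5 · 23²; 1665 = 3² · 5 · 37; 705 = 3 · 5 · 47; 5875 = 5³ · 47
lcm takes max exponent of each prime: 3² · 5³ · 23² · 37 · 47 = 1034922375

1034922375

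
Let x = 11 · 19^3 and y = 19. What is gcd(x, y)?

min exponent per shared prime: 19 = 19

19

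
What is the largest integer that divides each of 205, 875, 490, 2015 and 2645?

5

205 = 5 · 41; 875 = 5³ · 7; 490 = 2 · 5 · 7²; 2015 = 5 · 13 · 31; 2645 = 5 · 23²
gcd takes min exponent of each prime: 5 = 5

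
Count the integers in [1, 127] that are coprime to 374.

54

Prime factors of 374: 2, 11, 17. Count integers ≤ 127 divisible by none of them.
By inclusion–exclusion: 127 − ⌊127/2⌋ − ⌊127/11⌋ − ⌊127/17⌋ + ⌊127/22⌋ + ⌊127/34⌋ + ⌊127/187⌋ − ⌊127/374⌋ = 54.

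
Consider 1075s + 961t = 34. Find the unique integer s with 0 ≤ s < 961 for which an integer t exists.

877

Reduce mod 961: 1075s ≡ 34 (mod 961). With g = gcd(1075, 961) = 1 dividing 34, divide through: 1075s ≡ 34 (mod 961).
Since gcd(1075, 961) = 1, s ≡ 34·(1075)⁻¹ ≡ 877 (mod 961). Smallest non-negative: 877.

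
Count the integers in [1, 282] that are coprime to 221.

221 = 13·17. Inclusion–exclusion on these primes:
282 − ⌊282/13⌋ − ⌊282/17⌋ + ⌊282/221⌋ = 246

246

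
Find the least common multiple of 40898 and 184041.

40898 = 2 · 11² · 13²; 184041 = 3² · 11² · 13²
max exponents: 2 · 3² · 11² · 13² = 368082

368082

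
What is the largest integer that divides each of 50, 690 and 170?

gcd(50, 690): 690 = 13·50 + 40; 50 = 1·40 + 10; 40 = 4·10 + 0 → 10
gcd(10, 170): 170 = 17·10 + 0 → 10

10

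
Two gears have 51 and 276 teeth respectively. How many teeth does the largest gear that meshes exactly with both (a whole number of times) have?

51 = 3 · 17
276 = 2² · 3 · 23
Common: 3 = 3

3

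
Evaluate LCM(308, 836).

gcd first: 836 = 2·308 + 220; 308 = 1·220 + 88; 220 = 2·88 + 44; 88 = 2·44 + 0 → gcd = 44
lcm = 308·836/gcd = 257488/44 = 5852

5852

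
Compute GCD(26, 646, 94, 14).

2

26 = 2 · 13; 646 = 2 · 17 · 19; 94 = 2 · 47; 14 = 2 · 7
gcd takes min exponent of each prime: 2 = 2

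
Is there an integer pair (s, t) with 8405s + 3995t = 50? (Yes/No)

Yes

By Bézout, 8405s + 3995t = 50 has integer solutions iff gcd(8405, 3995) | 50.
Euclid: 8405 = 2·3995 + 415; 3995 = 9·415 + 260; 415 = 1·260 + 155; 260 = 1·155 + 105; 155 = 1·105 + 50; 105 = 2·50 + 5; 50 = 10·5 + 0. gcd = 5; 50 mod 5 = 0. Yes.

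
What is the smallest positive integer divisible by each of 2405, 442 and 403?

2405 = 5 · 13 · 37; 442 = 2 · 13 · 17; 403 = 13 · 31
lcm takes max exponent of each prime: 2 · 5 · 13 · 17 · 31 · 37 = 2534870

2534870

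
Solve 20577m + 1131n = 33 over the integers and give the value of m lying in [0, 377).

341

Reduce mod 1131: 20577m ≡ 33 (mod 1131). With g = gcd(20577, 1131) = 3 dividing 33, divide through: 6859m ≡ 11 (mod 377).
Since gcd(6859, 377) = 1, m ≡ 11·(6859)⁻¹ ≡ 341 (mod 377). Smallest non-negative: 341.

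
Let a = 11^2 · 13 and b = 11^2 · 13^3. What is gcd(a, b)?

1573

min exponent per shared prime: 11^2 · 13 = 1573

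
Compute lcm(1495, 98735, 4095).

lcm(1495, 98735) = 1495·98735/gcd = 147608825/65 = 2270905
lcm(2270905, 4095) = 2270905·4095/gcd = 9299355975/455 = 20438145

20438145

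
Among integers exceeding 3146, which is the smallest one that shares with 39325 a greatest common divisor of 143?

Multiples of 143 above 3146: 143·23, 143·24, … . Need the cofactor coprime to 39325/143 = 275.
Checking s = 23, 24, … the first with gcd(s, 275) = 1 is s = 23, giving 3289.

3289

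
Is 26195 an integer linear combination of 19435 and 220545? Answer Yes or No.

By Bézout, 19435x + 220545y = 26195 has integer solutions iff gcd(19435, 220545) | 26195.
Euclid: 220545 = 11·19435 + 6760; 19435 = 2·6760 + 5915; 6760 = 1·5915 + 845; 5915 = 7·845 + 0. gcd = 845; 26195 mod 845 = 0. Yes.

Yes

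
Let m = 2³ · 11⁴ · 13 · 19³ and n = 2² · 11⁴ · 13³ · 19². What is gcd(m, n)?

274840852

min exponent per shared prime: 2² · 11⁴ · 13 · 19² = 274840852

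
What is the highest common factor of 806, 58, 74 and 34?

gcd(806, 58): 806 = 13·58 + 52; 58 = 1·52 + 6; 52 = 8·6 + 4; 6 = 1·4 + 2; 4 = 2·2 + 0 → 2
gcd(2, 74): 74 = 37·2 + 0 → 2
gcd(2, 34): 34 = 17·2 + 0 → 2

2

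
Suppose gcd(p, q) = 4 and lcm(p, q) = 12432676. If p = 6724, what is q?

p·q = gcd·lcm = 4·12432676 = 49730704, so q = 49730704/6724 = 7396.

7396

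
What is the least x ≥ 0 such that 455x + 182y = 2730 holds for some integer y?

0

Reduce mod 182: 455x ≡ 2730 (mod 182). With g = gcd(455, 182) = 91 dividing 2730, divide through: 5x ≡ 30 (mod 2).
Since gcd(5, 2) = 1, x ≡ 30·(5)⁻¹ ≡ 0 (mod 2). Smallest non-negative: 0.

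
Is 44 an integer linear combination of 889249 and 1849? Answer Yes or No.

Yes

gcd(889249, 1849): 889249 = 480·1849 + 1729; 1849 = 1·1729 + 120; 1729 = 14·120 + 49; 120 = 2·49 + 22; 49 = 2·22 + 5; 22 = 4·5 + 2; 5 = 2·2 + 1; 2 = 2·1 + 0 → 1
1 divides 44, so a solution exists.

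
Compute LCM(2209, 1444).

gcd first: 2209 = 1·1444 + 765; 1444 = 1·765 + 679; 765 = 1·679 + 86; 679 = 7·86 + 77; 86 = 1·77 + 9; 77 = 8·9 + 5; 9 = 1·5 + 4; 5 = 1·4 + 1; 4 = 4·1 + 0 → gcd = 1
lcm = 2209·1444/gcd = 3189796/1 = 3189796

3189796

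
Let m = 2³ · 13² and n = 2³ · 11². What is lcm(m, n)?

163592

max exponent per prime: 2³ · 11² · 13² = 163592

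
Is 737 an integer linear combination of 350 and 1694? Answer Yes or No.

No

By Bézout, 350m − 1694n = 737 has integer solutions iff gcd(350, 1694) | 737.
Euclid: 1694 = 4·350 + 294; 350 = 1·294 + 56; 294 = 5·56 + 14; 56 = 4·14 + 0. gcd = 14; 737 mod 14 = 9. No.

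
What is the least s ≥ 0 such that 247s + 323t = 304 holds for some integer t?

13

gcd(247, 323) = 19 (Euclid: 323 = 1·247 + 76; 247 = 3·76 + 19; 76 = 4·19 + 0), and 19 | 304.
Extended Euclid: 247·(4) + 323·(-3) = 19. Scale by 16: s₀ = 64.
General solution s = s₀ + 17k; reducing mod 17 gives s = 13 (and t = -9).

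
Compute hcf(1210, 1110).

10

Euclid: 1210 = 1·1110 + 100; 1110 = 11·100 + 10; 100 = 10·10 + 0. Last nonzero remainder: 10.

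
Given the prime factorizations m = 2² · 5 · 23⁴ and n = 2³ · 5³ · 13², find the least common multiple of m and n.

max exponent per prime: 2³ · 5³ · 13² · 23⁴ = 47293129000

47293129000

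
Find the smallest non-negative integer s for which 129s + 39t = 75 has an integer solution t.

3

Reduce mod 39: 129s ≡ 75 (mod 39). With g = gcd(129, 39) = 3 dividing 75, divide through: 43s ≡ 25 (mod 13).
Since gcd(43, 13) = 1, s ≡ 25·(43)⁻¹ ≡ 3 (mod 13). Smallest non-negative: 3.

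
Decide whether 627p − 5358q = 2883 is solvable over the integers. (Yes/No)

No

By Bézout, 627p − 5358q = 2883 has integer solutions iff gcd(627, 5358) | 2883.
Euclid: 5358 = 8·627 + 342; 627 = 1·342 + 285; 342 = 1·285 + 57; 285 = 5·57 + 0. gcd = 57; 2883 mod 57 = 33. No.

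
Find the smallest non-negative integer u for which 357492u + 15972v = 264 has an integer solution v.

693

Euclid: 357492 = 22·15972 + 6108; 15972 = 2·6108 + 3756; 6108 = 1·3756 + 2352; 3756 = 1·2352 + 1404; 2352 = 1·1404 + 948; 1404 = 1·948 + 456; 948 = 2·456 + 36; 456 = 12·36 + 24; 36 = 1·24 + 12; 24 = 2·12 + 0 → gcd = 12; 264 = 12·22.
Back-substitution yields 357492·(455) + 15972·(-10184) = 12, so one solution is u = 455·22 = 10010, v = -10184·22 = -224048.
Solutions in u differ by 15972/12 = 1331; the one in [0, 1331) is 10010 mod 1331 = 693.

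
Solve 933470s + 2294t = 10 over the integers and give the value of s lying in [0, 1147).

305

Reduce mod 2294: 933470s ≡ 10 (mod 2294). With g = gcd(933470, 2294) = 2 dividing 10, divide through: 466735s ≡ 5 (mod 1147).
Since gcd(466735, 1147) = 1, s ≡ 5·(466735)⁻¹ ≡ 305 (mod 1147). Smallest non-negative: 305.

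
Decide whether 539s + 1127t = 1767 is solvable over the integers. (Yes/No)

By Bézout, 539s + 1127t = 1767 has integer solutions iff gcd(539, 1127) | 1767.
Euclid: 1127 = 2·539 + 49; 539 = 11·49 + 0. gcd = 49; 1767 mod 49 = 3. No.

No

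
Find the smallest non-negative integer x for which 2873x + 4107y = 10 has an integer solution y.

1724

Euclid: 4107 = 1·2873 + 1234; 2873 = 2·1234 + 405; 1234 = 3·405 + 19; 405 = 21·19 + 6; 19 = 3·6 + 1; 6 = 6·1 + 0 → gcd = 1; 10 = 1·10.
Back-substitution yields 2873·(-649) + 4107·(454) = 1, so one solution is x = -649·10 = -6490, y = 454·10 = 4540.
Solutions in x differ by 4107/1 = 4107; the one in [0, 4107) is -6490 mod 4107 = 1724.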